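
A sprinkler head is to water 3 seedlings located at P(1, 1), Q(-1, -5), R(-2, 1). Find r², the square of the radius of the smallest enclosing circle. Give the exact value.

185/18

Side lengths²: PQ² = 40, PR² = 9, QR² = 37.
Since PQ² = 40 < 37 + 9 = 46, the triangle is acute, so the smallest enclosing circle is the circumcircle.
Circumcentre = (-0.5, -11/6), r² = 185/18.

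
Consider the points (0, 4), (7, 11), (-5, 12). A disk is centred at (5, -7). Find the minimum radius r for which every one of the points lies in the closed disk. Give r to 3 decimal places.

21.471

The required radius is the distance from (5, -7) to the farthest point.
Squared distances: 146, 328, 461.
Maximum is 461, attained at (-5, 12).
r = √461 ≈ 21.471.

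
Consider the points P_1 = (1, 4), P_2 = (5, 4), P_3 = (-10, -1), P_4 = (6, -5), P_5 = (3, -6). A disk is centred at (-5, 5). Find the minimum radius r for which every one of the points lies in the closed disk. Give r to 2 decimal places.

The required radius is the distance from (-5, 5) to the farthest point.
Squared distances: 37, 101, 61, 221, 185.
Maximum is 221, attained at P_4.
r = √221 ≈ 14.87.

14.87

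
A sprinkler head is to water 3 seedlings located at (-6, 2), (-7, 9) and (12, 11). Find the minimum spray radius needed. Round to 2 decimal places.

Call the three points A, B, C in the order given.
Side lengths²: AB² = 50, AC² = 405, BC² = 365.
Since AC² = 405 < 365 + 50 = 415, the triangle is acute, so the smallest enclosing circle is the circumcircle.
Circumcentre = (17/6, 41/6), r² = 1825/18.
r = √(1825/18) ≈ 10.07.

10.07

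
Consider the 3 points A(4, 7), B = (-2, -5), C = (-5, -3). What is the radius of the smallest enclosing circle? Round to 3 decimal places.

6.779

Side lengths²: AB² = 180, AC² = 181, BC² = 13.
Since AC² = 181 < 180 + 13 = 193, the triangle is acute, so the smallest enclosing circle is the circumcircle.
Circumcentre = (0.125, 1.4375), r² = 45.95703125.
r = √(45.95703125) ≈ 6.779.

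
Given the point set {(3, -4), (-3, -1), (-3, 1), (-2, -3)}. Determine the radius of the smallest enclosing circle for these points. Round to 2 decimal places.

3.91

A smallest enclosing disk is always determined by at most three of the input points on its boundary.
The farthest pair is (3, -4)–(-3, 1) with squared distance 61. The circle on this segment as diameter has centre (0, -1.5) and r² = 61/4 = 15.25.
Check (-3, -1): distance² to centre = 9.25 ≤ 15.25, so it lies inside.
All remaining points lie in this disk, and no smaller disk contains both endpoints, so this is the minimum enclosing circle.
r = √(15.25) ≈ 3.91.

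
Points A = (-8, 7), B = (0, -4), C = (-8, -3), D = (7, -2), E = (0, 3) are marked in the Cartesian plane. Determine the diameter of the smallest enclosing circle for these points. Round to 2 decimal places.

The minimum enclosing circle is determined by three boundary points: A, C, D.
Their circumcentre is (-0.8, 2) with r² = 76.84.
The farthest remaining point B is at distance² 36.64 ≤ 76.84.
Diameter = 2r = 2√(76.84) ≈ 17.53.

17.53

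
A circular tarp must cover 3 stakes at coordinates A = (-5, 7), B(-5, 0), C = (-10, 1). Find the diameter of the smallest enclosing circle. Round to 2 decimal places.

7.96

Side lengths²: AB² = 49, AC² = 61, BC² = 26.
Since AC² = 61 < 49 + 26 = 75, the triangle is acute, so the smallest enclosing circle is the circumcircle.
Circumcentre = (-6.9, 3.5), r² = 15.86.
Diameter = 2r = 2√(15.86) ≈ 7.96.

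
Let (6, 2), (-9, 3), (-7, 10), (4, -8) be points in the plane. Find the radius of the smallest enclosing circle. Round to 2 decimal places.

10.55

By Welzl's lemma the MEC is supported by two points (diametrically opposite) or three points (on a circumcircle).
The farthest pair is (-7, 10)–(4, -8) with squared distance 445. The circle on this segment as diameter has centre (-1.5, 1) and r² = 445/4 = 111.25.
Check (6, 2): distance² to centre = 57.25 ≤ 111.25, so it lies inside.
All remaining points lie in this disk, and no smaller disk contains both endpoints, so this is the minimum enclosing circle.
r = √(111.25) ≈ 10.55.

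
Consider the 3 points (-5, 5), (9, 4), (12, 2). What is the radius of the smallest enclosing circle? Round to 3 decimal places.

8.631

Call the three points A, B, C in the order given.
Side lengths²: AB² = 197, AC² = 298, BC² = 13.
Since AC² = 298 ≥ 197 + 13 = 210, the angle opposite AC is not acute, so the smallest enclosing circle has AC as diameter.
Centre = midpoint of AC = (3.5, 3.5), r² = 298/4 = 74.5.
r = √(74.5) ≈ 8.631.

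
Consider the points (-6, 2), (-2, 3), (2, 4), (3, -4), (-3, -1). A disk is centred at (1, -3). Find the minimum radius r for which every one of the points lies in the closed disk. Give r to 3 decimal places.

8.602

The required radius is the distance from (1, -3) to the farthest point.
Squared distances: 74, 45, 50, 5, 20.
Maximum is 74, attained at (-6, 2).
r = √74 ≈ 8.602.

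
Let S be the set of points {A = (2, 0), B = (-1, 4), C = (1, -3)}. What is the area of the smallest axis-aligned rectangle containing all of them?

x ranges over [-1, 2], width 3.
y ranges over [-3, 4], height 7.
Area = 3 × 7 = 21.

21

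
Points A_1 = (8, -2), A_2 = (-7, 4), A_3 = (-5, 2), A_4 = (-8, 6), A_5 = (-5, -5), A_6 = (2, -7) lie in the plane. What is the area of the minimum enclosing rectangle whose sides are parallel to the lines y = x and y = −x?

In coordinates u = x + y, v = x − y the rectangle is axis-aligned; the map (x,y)→(u,v) scales areas by 2.
u-values: 6, -3, -3, -2, -10, -5; range = 6 − (-10) = 16.
v-values: 10, -11, -7, -14, 0, 9; range = 10 − (-14) = 24.
Area = (16 × 24) / 2 = 192.

192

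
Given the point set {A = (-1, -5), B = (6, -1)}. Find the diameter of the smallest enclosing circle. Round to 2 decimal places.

The smallest circle enclosing two points has them as diameter endpoints.
Centre = midpoint = (2.5, -3); r² = |AB|²/4 = 65/4 = 16.25.
Diameter = 2r = 2√(16.25) ≈ 8.06.

8.06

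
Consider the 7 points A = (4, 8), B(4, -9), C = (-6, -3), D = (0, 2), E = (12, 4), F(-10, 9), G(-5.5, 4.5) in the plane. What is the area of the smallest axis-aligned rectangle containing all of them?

396

x ranges over [-10, 12], width 22.
y ranges over [-9, 9], height 18.
Area = 22 × 18 = 396.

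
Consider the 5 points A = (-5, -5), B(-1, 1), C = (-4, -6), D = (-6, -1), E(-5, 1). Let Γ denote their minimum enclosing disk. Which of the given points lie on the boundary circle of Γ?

B, C, E

By Welzl's lemma the MEC is supported by two points (diametrically opposite) or three points (on a circumcircle).
The minimum enclosing circle is determined by three boundary points: B, C, E.
Their circumcentre is (-3, -16/7) with r² = 725/49.
The farthest remaining point A is at distance² 557/49 ≤ 725/49.
The points at distance exactly r from the centre are B, C, E — 3 points.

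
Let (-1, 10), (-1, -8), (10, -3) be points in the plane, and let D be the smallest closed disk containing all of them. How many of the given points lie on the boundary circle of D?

Call the three points A, B, C in the order given.
Side lengths²: AB² = 324, AC² = 290, BC² = 146.
Since AB² = 324 < 290 + 146 = 436, the triangle is acute, so the smallest enclosing circle is the circumcircle.
Circumcentre = (17/11, 1), r² = 10585/121.
The points at distance exactly r from the centre are (-1, 10), (-1, -8), (10, -3) — 3 points.

3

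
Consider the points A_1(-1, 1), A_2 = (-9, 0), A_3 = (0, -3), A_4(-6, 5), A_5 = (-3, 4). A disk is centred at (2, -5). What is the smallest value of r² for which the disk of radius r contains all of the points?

164

The required radius is the distance from (2, -5) to the farthest point.
Squared distances: 45, 146, 8, 164, 106.
Maximum is 164, attained at A_4.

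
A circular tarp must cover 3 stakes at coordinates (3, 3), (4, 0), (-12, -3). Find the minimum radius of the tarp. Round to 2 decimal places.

8.15

Call the three points A, B, C in the order given.
Side lengths²: AB² = 10, AC² = 261, BC² = 265.
Since BC² = 265 < 261 + 10 = 271, the triangle is acute, so the smallest enclosing circle is the circumcircle.
Circumcentre = (-139/34, -35/34), r² = 38425/578.
r = √(38425/578) ≈ 8.15.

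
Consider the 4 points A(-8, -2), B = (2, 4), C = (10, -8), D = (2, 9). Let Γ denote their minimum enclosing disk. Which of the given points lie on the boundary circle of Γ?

By Welzl's lemma the MEC is supported by two points (diametrically opposite) or three points (on a circumcircle).
The minimum enclosing circle is determined by three boundary points: A, C, D.
Their circumcentre is (193/86, -109/86) with r² = 390065/3698.
The farthest remaining point B is at distance² 102825/3698 ≤ 390065/3698.
The points at distance exactly r from the centre are A, C, D — 3 points.

A, C, D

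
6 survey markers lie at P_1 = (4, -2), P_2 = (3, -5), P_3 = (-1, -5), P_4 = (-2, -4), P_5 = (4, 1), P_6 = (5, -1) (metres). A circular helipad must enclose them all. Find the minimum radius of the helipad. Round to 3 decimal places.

3.921

The minimum enclosing circle of a finite set is fixed by two of the points (as a diameter) or three (as a circumcircle).
The minimum enclosing circle is determined by three boundary points: P_3, P_4, P_5.
Their circumcentre is (27/22, -39/22) with r² = 3721/242.
The farthest remaining point P_6 is at distance² 3589/242 ≤ 3721/242.
r = √(3721/242) ≈ 3.921.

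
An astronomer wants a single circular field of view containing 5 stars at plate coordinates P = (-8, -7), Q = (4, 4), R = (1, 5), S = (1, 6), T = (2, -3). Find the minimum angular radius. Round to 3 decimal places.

The minimum enclosing circle of a finite set is fixed by two of the points (as a diameter) or three (as a circumcircle).
The farthest pair is P–Q with squared distance 265. The circle on this segment as diameter has centre (-2, -1.5) and r² = 265/4 = 66.25.
Check R: distance² to centre = 51.25 ≤ 66.25, so it lies inside.
All remaining points lie in this disk, and no smaller disk contains both endpoints, so this is the minimum enclosing circle.
r = √(66.25) ≈ 8.139.

8.139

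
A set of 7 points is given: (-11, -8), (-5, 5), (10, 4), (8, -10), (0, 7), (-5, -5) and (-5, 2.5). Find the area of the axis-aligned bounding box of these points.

357

x ranges over [-11, 10], width 21.
y ranges over [-10, 7], height 17.
Area = 21 × 17 = 357.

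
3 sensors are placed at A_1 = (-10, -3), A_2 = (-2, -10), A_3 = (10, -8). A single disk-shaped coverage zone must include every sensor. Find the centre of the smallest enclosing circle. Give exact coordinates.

Side lengths²: A_1A_2² = 113, A_1A_3² = 425, A_2A_3² = 148.
Since A_1A_3² = 425 ≥ 148 + 113 = 261, the angle opposite A_1A_3 is not acute, so the smallest enclosing circle has A_1A_3 as diameter.
Centre = midpoint of A_1A_3 = (0, -5.5), r² = 425/4 = 106.25.
Centre = (0, -5.5).

(0, -5.5)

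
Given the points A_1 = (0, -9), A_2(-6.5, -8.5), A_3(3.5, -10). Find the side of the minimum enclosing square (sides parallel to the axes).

10

The bounding box has width 10 and height 1.5.
An axis-aligned square enclosing the set must have side ≥ max(width, height).
So the minimum side is max(10, 1.5) = 10.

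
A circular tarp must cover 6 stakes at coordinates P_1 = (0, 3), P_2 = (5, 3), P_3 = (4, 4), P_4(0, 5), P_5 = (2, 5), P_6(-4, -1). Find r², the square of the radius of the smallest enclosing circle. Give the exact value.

24.25

A smallest enclosing disk is always determined by at most three of the input points on its boundary.
The farthest pair is P_2–P_6 with squared distance 97. The circle on this segment as diameter has centre (0.5, 1) and r² = 97/4 = 24.25.
Check P_1: distance² to centre = 4.25 ≤ 24.25, so it lies inside.
All remaining points lie in this disk, and no smaller disk contains both endpoints, so this is the minimum enclosing circle.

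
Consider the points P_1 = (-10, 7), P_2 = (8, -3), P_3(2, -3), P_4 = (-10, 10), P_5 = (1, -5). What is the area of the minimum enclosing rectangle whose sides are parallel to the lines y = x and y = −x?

139.5

In coordinates u = x + y, v = x − y the rectangle is axis-aligned; the map (x,y)→(u,v) scales areas by 2.
u-values: -3, 5, -1, 0, -4; range = 5 − (-4) = 9.
v-values: -17, 11, 5, -20, 6; range = 11 − (-20) = 31.
Area = (9 × 31) / 2 = 139.5.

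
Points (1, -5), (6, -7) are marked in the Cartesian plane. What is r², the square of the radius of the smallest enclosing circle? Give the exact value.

7.25

The smallest circle enclosing two points has them as diameter endpoints.
Centre = midpoint = (3.5, -6); r² = |(1, -5)−(6, -7)|²/4 = 29/4 = 7.25.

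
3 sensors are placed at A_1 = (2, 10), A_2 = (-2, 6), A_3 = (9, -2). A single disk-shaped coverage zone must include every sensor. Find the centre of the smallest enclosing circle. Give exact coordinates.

Side lengths²: A_1A_2² = 32, A_1A_3² = 193, A_2A_3² = 185.
Since A_1A_3² = 193 < 185 + 32 = 217, the triangle is acute, so the smallest enclosing circle is the circumcircle.
Circumcentre = (173/38, 131/38), r² = 35705/722.
Centre = (173/38, 131/38).

(173/38, 131/38)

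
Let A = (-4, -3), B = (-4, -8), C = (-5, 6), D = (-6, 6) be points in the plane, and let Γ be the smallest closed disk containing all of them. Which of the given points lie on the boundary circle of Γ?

By Welzl's lemma the MEC is supported by two points (diametrically opposite) or three points (on a circumcircle).
The farthest pair is B–D with squared distance 200. The circle on this segment as diameter has centre (-5, -1) and r² = 200/4 = 50.
Check A: distance² to centre = 5 ≤ 50, so it lies inside.
All remaining points lie in this disk, and no smaller disk contains both endpoints, so this is the minimum enclosing circle.
The points at distance exactly r from the centre are B, D — 2 points.

B, D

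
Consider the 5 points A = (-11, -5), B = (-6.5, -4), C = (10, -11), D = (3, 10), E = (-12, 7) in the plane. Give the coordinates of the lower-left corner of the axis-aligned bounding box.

(-12, -11)

x-range [-12, 10], y-range [-11, 10].
The lower-left corner is (-12, -11).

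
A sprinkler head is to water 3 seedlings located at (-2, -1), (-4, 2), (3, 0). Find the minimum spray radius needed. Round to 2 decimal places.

Call the three points A, B, C in the order given.
Side lengths²: AB² = 13, AC² = 26, BC² = 53.
Since BC² = 53 ≥ 26 + 13 = 39, the angle opposite BC is not acute, so the smallest enclosing circle has BC as diameter.
Centre = midpoint of BC = (-0.5, 1), r² = 53/4 = 13.25.
r = √(13.25) ≈ 3.64.

3.64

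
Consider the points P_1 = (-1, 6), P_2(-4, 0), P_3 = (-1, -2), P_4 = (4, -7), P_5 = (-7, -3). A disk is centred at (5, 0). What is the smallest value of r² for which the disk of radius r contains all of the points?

153

The required radius is the distance from (5, 0) to the farthest point.
Squared distances: 72, 81, 40, 50, 153.
Maximum is 153, attained at P_5.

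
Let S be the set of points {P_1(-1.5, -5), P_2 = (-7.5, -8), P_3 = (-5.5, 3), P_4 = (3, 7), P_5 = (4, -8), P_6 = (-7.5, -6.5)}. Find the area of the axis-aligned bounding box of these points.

x ranges over [-7.5, 4], width 11.5.
y ranges over [-8, 7], height 15.
Area = 11.5 × 15 = 172.5.

172.5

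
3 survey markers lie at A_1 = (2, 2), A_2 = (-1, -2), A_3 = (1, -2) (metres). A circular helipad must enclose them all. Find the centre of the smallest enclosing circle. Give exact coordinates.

Side lengths²: A_1A_2² = 25, A_1A_3² = 17, A_2A_3² = 4.
Since A_1A_2² = 25 ≥ 17 + 4 = 21, the angle opposite A_1A_2 is not acute, so the smallest enclosing circle has A_1A_2 as diameter.
Centre = midpoint of A_1A_2 = (0.5, 0), r² = 25/4 = 6.25.
Centre = (0.5, 0).

(0.5, 0)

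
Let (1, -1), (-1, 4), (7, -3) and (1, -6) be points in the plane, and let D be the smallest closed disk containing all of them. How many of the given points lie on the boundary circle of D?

3

By Welzl's lemma the MEC is supported by two points (diametrically opposite) or three points (on a circumcircle).
The minimum enclosing circle is determined by three boundary points: (-1, 4), (7, -3), (1, -6).
Their circumcentre is (45/22, -13/22) with r² = 7345/242.
The farthest remaining point (1, -1) is at distance² 305/242 ≤ 7345/242.
The points at distance exactly r from the centre are (-1, 4), (7, -3), (1, -6) — 3 points.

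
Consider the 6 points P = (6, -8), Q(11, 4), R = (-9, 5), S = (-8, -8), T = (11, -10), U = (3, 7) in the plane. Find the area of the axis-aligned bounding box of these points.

x ranges over [-9, 11], width 20.
y ranges over [-10, 7], height 17.
Area = 20 × 17 = 340.

340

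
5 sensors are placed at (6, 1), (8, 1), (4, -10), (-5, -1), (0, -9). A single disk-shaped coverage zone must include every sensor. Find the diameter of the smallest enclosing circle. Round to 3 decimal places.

The minimum enclosing circle of a finite set is fixed by two of the points (as a diameter) or three (as a circumcircle).
The minimum enclosing circle is determined by three boundary points: (8, 1), (4, -10), (-5, -1).
Their circumcentre is (59/30, -91/30) with r² = 23701/450.
The farthest remaining point (0, -9) is at distance² 17761/450 ≤ 23701/450.
Diameter = 2r = 2√(23701/450) ≈ 14.515.

14.515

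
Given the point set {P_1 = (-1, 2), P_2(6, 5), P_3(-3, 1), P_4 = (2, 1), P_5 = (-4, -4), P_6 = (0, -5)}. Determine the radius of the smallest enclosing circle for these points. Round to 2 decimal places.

A smallest enclosing disk is always determined by at most three of the input points on its boundary.
The farthest pair is P_2–P_5 with squared distance 181. The circle on this segment as diameter has centre (1, 0.5) and r² = 181/4 = 45.25.
Check P_1: distance² to centre = 6.25 ≤ 45.25, so it lies inside.
All remaining points lie in this disk, and no smaller disk contains both endpoints, so this is the minimum enclosing circle.
r = √(45.25) ≈ 6.73.

6.73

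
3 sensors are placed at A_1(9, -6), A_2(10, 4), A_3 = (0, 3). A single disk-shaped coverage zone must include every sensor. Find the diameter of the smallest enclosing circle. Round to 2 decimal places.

Side lengths²: A_1A_2² = 101, A_1A_3² = 162, A_2A_3² = 101.
Since A_1A_3² = 162 < 101 + 101 = 202, the triangle is acute, so the smallest enclosing circle is the circumcircle.
Circumcentre = (119/22, -13/22), r² = 10201/242.
Diameter = 2r = 2√(10201/242) ≈ 12.99.

12.99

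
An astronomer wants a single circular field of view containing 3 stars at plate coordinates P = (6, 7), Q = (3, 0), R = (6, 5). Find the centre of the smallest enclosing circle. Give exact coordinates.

(4.5, 3.5)

Side lengths²: PQ² = 58, PR² = 4, QR² = 34.
Since PQ² = 58 ≥ 34 + 4 = 38, the angle opposite PQ is not acute, so the smallest enclosing circle has PQ as diameter.
Centre = midpoint of PQ = (4.5, 3.5), r² = 58/4 = 14.5.
Centre = (4.5, 3.5).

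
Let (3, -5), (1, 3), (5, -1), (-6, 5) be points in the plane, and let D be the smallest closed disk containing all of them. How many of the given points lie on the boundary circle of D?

A smallest enclosing disk is always determined by at most three of the input points on its boundary.
The farthest pair is (3, -5)–(-6, 5) with squared distance 181. The circle on this segment as diameter has centre (-1.5, 0) and r² = 181/4 = 45.25.
Check (1, 3): distance² to centre = 15.25 ≤ 45.25, so it lies inside.
All remaining points lie in this disk, and no smaller disk contains both endpoints, so this is the minimum enclosing circle.
The points at distance exactly r from the centre are (3, -5), (-6, 5) — 2 points.

2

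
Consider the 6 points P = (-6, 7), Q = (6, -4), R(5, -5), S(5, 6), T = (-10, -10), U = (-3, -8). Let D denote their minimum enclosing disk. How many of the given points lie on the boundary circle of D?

By Welzl's lemma the MEC is supported by two points (diametrically opposite) or three points (on a circumcircle).
The farthest pair is S–T with squared distance 481. The circle on this segment as diameter has centre (-2.5, -2) and r² = 481/4 = 120.25.
Check P: distance² to centre = 93.25 ≤ 120.25, so it lies inside.
All remaining points lie in this disk, and no smaller disk contains both endpoints, so this is the minimum enclosing circle.
The points at distance exactly r from the centre are S, T — 2 points.

2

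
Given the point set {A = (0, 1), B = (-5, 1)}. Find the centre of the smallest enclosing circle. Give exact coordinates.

The smallest circle enclosing two points has them as diameter endpoints.
Centre = midpoint = (-2.5, 1); r² = |AB|²/4 = 25/4 = 6.25.
Centre = (-2.5, 1).

(-2.5, 1)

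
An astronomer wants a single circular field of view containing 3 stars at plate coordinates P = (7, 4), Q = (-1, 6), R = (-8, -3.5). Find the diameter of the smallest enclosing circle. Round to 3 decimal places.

Side lengths²: PQ² = 68, PR² = 281.25, QR² = 139.25.
Since PR² = 281.25 ≥ 139.25 + 68 = 207.25, the angle opposite PR is not acute, so the smallest enclosing circle has PR as diameter.
Centre = midpoint of PR = (-0.5, 0.25), r² = 281.25/4 = 70.3125.
Diameter = 2r = 2√(70.3125) ≈ 16.771.

16.771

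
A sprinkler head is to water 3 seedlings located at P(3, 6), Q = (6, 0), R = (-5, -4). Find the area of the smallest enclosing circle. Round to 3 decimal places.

130.520

Side lengths²: PQ² = 45, PR² = 164, QR² = 137.
Since PR² = 164 < 137 + 45 = 182, the triangle is acute, so the smallest enclosing circle is the circumcircle.
Circumcentre = (-11/26, 7/13), r² = 28085/676.
Area = π·r² = π·28085/676 ≈ 130.520.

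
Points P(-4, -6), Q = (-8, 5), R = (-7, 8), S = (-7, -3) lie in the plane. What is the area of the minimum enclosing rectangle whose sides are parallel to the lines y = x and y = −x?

In coordinates u = x + y, v = x − y the rectangle is axis-aligned; the map (x,y)→(u,v) scales areas by 2.
u-values: -10, -3, 1, -10; range = 1 − (-10) = 11.
v-values: 2, -13, -15, -4; range = 2 − (-15) = 17.
Area = (11 × 17) / 2 = 93.5.

93.5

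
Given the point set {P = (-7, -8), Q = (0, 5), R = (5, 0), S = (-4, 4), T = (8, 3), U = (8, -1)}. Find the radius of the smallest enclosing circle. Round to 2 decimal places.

9.30

By Welzl's lemma the MEC is supported by two points (diametrically opposite) or three points (on a circumcircle).
The farthest pair is P–T with squared distance 346. The circle on this segment as diameter has centre (0.5, -2.5) and r² = 346/4 = 86.5.
Check Q: distance² to centre = 56.5 ≤ 86.5, so it lies inside.
All remaining points lie in this disk, and no smaller disk contains both endpoints, so this is the minimum enclosing circle.
r = √(86.5) ≈ 9.30.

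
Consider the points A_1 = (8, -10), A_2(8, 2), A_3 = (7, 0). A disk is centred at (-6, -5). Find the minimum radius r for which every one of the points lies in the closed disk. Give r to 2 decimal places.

15.65

The required radius is the distance from (-6, -5) to the farthest point.
Squared distances: 221, 245, 194.
Maximum is 245, attained at A_2.
r = √245 ≈ 15.65.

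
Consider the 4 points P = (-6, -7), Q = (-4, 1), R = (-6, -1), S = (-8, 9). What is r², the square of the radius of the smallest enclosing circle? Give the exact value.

65

The farthest pair is P–S with squared distance 260. The circle on this segment as diameter has centre (-7, 1) and r² = 260/4 = 65.
Check Q: distance² to centre = 9 ≤ 65, so it lies inside.
All remaining points lie in this disk, and no smaller disk contains both endpoints, so this is the minimum enclosing circle.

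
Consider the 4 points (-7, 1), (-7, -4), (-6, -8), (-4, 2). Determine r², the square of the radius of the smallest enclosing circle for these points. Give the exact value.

26

A smallest enclosing disk is always determined by at most three of the input points on its boundary.
The farthest pair is (-6, -8)–(-4, 2) with squared distance 104. The circle on this segment as diameter has centre (-5, -3) and r² = 104/4 = 26.
Check (-7, 1): distance² to centre = 20 ≤ 26, so it lies inside.
All remaining points lie in this disk, and no smaller disk contains both endpoints, so this is the minimum enclosing circle.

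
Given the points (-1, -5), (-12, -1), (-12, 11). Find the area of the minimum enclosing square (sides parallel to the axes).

The bounding box has width 11 and height 16.
An axis-aligned square enclosing the set must have side ≥ max(width, height).
So the minimum side is max(11, 16) = 16.
Area = 16² = 256.

256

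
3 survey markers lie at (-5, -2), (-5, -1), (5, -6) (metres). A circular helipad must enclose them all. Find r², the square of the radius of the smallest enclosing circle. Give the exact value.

31.25

Call the three points A, B, C in the order given.
Side lengths²: AB² = 1, AC² = 116, BC² = 125.
Since BC² = 125 ≥ 116 + 1 = 117, the angle opposite BC is not acute, so the smallest enclosing circle has BC as diameter.
Centre = midpoint of BC = (0, -3.5), r² = 125/4 = 31.25.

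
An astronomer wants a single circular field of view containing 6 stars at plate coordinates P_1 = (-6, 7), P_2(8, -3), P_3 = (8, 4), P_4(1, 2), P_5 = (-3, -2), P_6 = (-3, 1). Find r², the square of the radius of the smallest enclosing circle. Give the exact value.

The farthest pair is P_1–P_2 with squared distance 296. The circle on this segment as diameter has centre (1, 2) and r² = 296/4 = 74.
Check P_3: distance² to centre = 53 ≤ 74, so it lies inside.
All remaining points lie in this disk, and no smaller disk contains both endpoints, so this is the minimum enclosing circle.

74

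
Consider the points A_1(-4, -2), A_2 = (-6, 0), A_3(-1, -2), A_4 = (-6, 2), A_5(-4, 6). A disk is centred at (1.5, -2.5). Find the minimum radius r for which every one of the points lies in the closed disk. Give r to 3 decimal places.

The required radius is the distance from (1.5, -2.5) to the farthest point.
Squared distances: 30.5, 62.5, 6.5, 76.5, 102.5.
Maximum is 102.5, attained at A_5.
r = √(102.5) ≈ 10.124.

10.124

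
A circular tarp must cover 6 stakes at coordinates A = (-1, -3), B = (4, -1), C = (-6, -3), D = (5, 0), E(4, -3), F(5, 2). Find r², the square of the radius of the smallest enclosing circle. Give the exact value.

By Welzl's lemma the MEC is supported by two points (diametrically opposite) or three points (on a circumcircle).
The farthest pair is C–F with squared distance 146. The circle on this segment as diameter has centre (-0.5, -0.5) and r² = 146/4 = 36.5.
Check A: distance² to centre = 6.5 ≤ 36.5, so it lies inside.
All remaining points lie in this disk, and no smaller disk contains both endpoints, so this is the minimum enclosing circle.

36.5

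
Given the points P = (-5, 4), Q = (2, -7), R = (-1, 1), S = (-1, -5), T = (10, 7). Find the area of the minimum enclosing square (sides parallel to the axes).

225

The bounding box has width 15 and height 14.
An axis-aligned square enclosing the set must have side ≥ max(width, height).
So the minimum side is max(15, 14) = 15.
Area = 15² = 225.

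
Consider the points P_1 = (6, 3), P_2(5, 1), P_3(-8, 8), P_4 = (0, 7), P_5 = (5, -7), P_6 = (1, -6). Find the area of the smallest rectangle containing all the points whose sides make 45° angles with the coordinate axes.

196

In coordinates u = x + y, v = x − y the rectangle is axis-aligned; the map (x,y)→(u,v) scales areas by 2.
u-values: 9, 6, 0, 7, -2, -5; range = 9 − (-5) = 14.
v-values: 3, 4, -16, -7, 12, 7; range = 12 − (-16) = 28.
Area = (14 × 28) / 2 = 196.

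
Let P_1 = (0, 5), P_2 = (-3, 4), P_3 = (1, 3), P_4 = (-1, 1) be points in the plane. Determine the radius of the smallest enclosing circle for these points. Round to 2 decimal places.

2.14

The minimum enclosing circle is determined by three boundary points: P_1, P_2, P_4.
Their circumcentre is (-23/22, 69/22) with r² = 1105/242.
The farthest remaining point P_3 is at distance² 1017/242 ≤ 1105/242.
r = √(1105/242) ≈ 2.14.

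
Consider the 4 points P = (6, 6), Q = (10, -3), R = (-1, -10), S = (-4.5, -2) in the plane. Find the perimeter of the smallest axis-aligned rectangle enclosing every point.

Width = max x − min x = 10 − (-4.5) = 14.5.
Height = max y − min y = 6 − (-10) = 16.
Perimeter = 2(14.5 + 16) = 61.

61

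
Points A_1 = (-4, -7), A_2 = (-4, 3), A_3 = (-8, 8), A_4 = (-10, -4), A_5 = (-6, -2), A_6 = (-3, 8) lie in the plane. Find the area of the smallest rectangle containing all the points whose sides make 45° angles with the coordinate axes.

In coordinates u = x + y, v = x − y the rectangle is axis-aligned; the map (x,y)→(u,v) scales areas by 2.
u-values: -11, -1, 0, -14, -8, 5; range = 5 − (-14) = 19.
v-values: 3, -7, -16, -6, -4, -11; range = 3 − (-16) = 19.
Area = (19 × 19) / 2 = 180.5.

180.5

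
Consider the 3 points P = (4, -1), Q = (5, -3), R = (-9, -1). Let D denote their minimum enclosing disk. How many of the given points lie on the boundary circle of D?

Side lengths²: PQ² = 5, PR² = 169, QR² = 200.
Since QR² = 200 ≥ 169 + 5 = 174, the angle opposite QR is not acute, so the smallest enclosing circle has QR as diameter.
Centre = midpoint of QR = (-2, -2), r² = 200/4 = 50.
The points at distance exactly r from the centre are Q, R — 2 points.

2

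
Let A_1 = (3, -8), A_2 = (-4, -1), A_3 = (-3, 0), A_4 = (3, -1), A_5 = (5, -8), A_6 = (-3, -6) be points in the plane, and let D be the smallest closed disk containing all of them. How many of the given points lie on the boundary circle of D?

The minimum enclosing circle of a finite set is fixed by two of the points (as a diameter) or three (as a circumcircle).
The farthest pair is A_2–A_5 with squared distance 130. The circle on this segment as diameter has centre (0.5, -4.5) and r² = 130/4 = 32.5.
Check A_1: distance² to centre = 18.5 ≤ 32.5, so it lies inside.
All remaining points lie in this disk, and no smaller disk contains both endpoints, so this is the minimum enclosing circle.
The points at distance exactly r from the centre are A_2, A_3, A_5 — 3 points.

3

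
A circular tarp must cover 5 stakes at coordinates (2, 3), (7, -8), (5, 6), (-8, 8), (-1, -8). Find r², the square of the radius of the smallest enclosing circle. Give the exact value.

120.25

The minimum enclosing circle of a finite set is fixed by two of the points (as a diameter) or three (as a circumcircle).
The farthest pair is (7, -8)–(-8, 8) with squared distance 481. The circle on this segment as diameter has centre (-0.5, 0) and r² = 481/4 = 120.25.
Check (2, 3): distance² to centre = 15.25 ≤ 120.25, so it lies inside.
All remaining points lie in this disk, and no smaller disk contains both endpoints, so this is the minimum enclosing circle.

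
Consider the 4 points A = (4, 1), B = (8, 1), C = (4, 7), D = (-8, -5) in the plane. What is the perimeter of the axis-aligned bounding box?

56

Width = max x − min x = 8 − (-8) = 16.
Height = max y − min y = 7 − (-5) = 12.
Perimeter = 2(16 + 12) = 56.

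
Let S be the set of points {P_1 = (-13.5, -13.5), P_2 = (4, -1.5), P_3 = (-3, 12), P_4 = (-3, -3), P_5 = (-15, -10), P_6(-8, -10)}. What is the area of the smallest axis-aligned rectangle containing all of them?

x ranges over [-15, 4], width 19.
y ranges over [-13.5, 12], height 25.5.
Area = 19 × 25.5 = 484.5.

484.5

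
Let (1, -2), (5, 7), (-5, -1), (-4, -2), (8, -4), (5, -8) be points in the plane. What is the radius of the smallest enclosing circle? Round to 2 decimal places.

The minimum enclosing circle of a finite set is fixed by two of the points (as a diameter) or three (as a circumcircle).
The minimum enclosing circle is determined by three boundary points: (5, 7), (-5, -1), (5, -8).
Their circumcentre is (2.8, -0.5) with r² = 61.09.
The farthest remaining point (-4, -2) is at distance² 48.49 ≤ 61.09.
r = √(61.09) ≈ 7.82.

7.82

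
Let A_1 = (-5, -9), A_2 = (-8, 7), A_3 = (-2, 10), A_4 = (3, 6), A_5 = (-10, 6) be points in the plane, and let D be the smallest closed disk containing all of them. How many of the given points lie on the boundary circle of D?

By Welzl's lemma the MEC is supported by two points (diametrically opposite) or three points (on a circumcircle).
The farthest pair is A_1–A_3 with squared distance 370. The circle on this segment as diameter has centre (-3.5, 0.5) and r² = 370/4 = 92.5.
Check A_2: distance² to centre = 62.5 ≤ 92.5, so it lies inside.
All remaining points lie in this disk, and no smaller disk contains both endpoints, so this is the minimum enclosing circle.
The points at distance exactly r from the centre are A_1, A_3 — 2 points.

2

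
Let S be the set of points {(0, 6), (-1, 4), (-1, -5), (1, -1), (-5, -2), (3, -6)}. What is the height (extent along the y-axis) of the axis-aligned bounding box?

12

max y = 6, min y = -6, so height = 12.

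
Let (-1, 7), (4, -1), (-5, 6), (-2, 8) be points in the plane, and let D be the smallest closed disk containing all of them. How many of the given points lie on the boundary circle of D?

The minimum enclosing circle of a finite set is fixed by two of the points (as a diameter) or three (as a circumcircle).
The farthest pair is (4, -1)–(-5, 6) with squared distance 130. The circle on this segment as diameter has centre (-0.5, 2.5) and r² = 130/4 = 32.5.
Check (-1, 7): distance² to centre = 20.5 ≤ 32.5, so it lies inside.
All remaining points lie in this disk, and no smaller disk contains both endpoints, so this is the minimum enclosing circle.
The points at distance exactly r from the centre are (4, -1), (-5, 6), (-2, 8) — 3 points.

3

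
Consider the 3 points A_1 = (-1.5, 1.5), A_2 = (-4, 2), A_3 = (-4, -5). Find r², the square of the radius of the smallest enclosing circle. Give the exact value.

Side lengths²: A_1A_2² = 6.5, A_1A_3² = 48.5, A_2A_3² = 49.
Since A_2A_3² = 49 < 48.5 + 6.5 = 55, the triangle is acute, so the smallest enclosing circle is the circumcircle.
Circumcentre = (-3.4, -1.5), r² = 12.61.

12.61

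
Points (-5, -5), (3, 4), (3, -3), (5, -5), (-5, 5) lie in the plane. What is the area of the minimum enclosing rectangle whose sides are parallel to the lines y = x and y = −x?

In coordinates u = x + y, v = x − y the rectangle is axis-aligned; the map (x,y)→(u,v) scales areas by 2.
u-values: -10, 7, 0, 0, 0; range = 7 − (-10) = 17.
v-values: 0, -1, 6, 10, -10; range = 10 − (-10) = 20.
Area = (17 × 20) / 2 = 170.

170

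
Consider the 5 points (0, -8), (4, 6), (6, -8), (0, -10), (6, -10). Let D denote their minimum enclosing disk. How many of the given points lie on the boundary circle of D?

By Welzl's lemma the MEC is supported by two points (diametrically opposite) or three points (on a circumcircle).
The minimum enclosing circle is determined by three boundary points: (4, 6), (0, -10), (6, -10).
Their circumcentre is (3, -2.25) with r² = 69.0625.
The farthest remaining point (0, -8) is at distance² 42.0625 ≤ 69.0625.
The points at distance exactly r from the centre are (4, 6), (0, -10), (6, -10) — 3 points.

3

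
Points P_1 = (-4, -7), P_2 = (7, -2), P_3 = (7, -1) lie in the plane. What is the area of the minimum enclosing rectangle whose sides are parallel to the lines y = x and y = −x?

51

In coordinates u = x + y, v = x − y the rectangle is axis-aligned; the map (x,y)→(u,v) scales areas by 2.
u-values: -11, 5, 6; range = 6 − (-11) = 17.
v-values: 3, 9, 8; range = 9 − 3 = 6.
Area = (17 × 6) / 2 = 51.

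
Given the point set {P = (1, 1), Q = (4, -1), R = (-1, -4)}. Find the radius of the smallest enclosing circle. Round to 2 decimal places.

Side lengths²: PQ² = 13, PR² = 29, QR² = 34.
Since QR² = 34 < 29 + 13 = 42, the triangle is acute, so the smallest enclosing circle is the circumcircle.
Circumcentre = (45/38, -75/38), r² = 6409/722.
r = √(6409/722) ≈ 2.98.

2.98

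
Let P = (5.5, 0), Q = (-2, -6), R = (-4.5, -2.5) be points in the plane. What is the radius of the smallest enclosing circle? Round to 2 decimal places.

5.16

Side lengths²: PQ² = 92.25, PR² = 106.25, QR² = 18.5.
Since PR² = 106.25 < 92.25 + 18.5 = 110.75, the triangle is acute, so the smallest enclosing circle is the circumcircle.
Circumcentre = (25/44, -67/44), r² = 25789/968.
r = √(25789/968) ≈ 5.16.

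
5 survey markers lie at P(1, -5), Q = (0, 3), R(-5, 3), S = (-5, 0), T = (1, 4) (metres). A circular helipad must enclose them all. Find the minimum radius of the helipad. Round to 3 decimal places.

5.069

The minimum enclosing circle is determined by three boundary points: P, R, T.
Their circumcentre is (-4/3, -0.5) with r² = 925/36.
The farthest remaining point Q is at distance² 505/36 ≤ 925/36.
r = √(925/36) ≈ 5.069.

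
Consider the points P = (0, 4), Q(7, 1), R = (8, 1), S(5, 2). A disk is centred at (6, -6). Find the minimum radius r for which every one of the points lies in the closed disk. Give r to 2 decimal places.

11.66

The required radius is the distance from (6, -6) to the farthest point.
Squared distances: 136, 50, 53, 65.
Maximum is 136, attained at P.
r = √136 ≈ 11.66.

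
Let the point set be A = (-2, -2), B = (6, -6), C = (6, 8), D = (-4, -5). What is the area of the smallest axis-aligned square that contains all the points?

The bounding box has width 10 and height 14.
An axis-aligned square enclosing the set must have side ≥ max(width, height).
So the minimum side is max(10, 14) = 14.
Area = 14² = 196.

196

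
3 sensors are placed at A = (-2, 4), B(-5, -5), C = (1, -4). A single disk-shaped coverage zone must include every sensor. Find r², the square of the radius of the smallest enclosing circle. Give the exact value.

Side lengths²: AB² = 90, AC² = 73, BC² = 37.
Since AB² = 90 < 73 + 37 = 110, the triangle is acute, so the smallest enclosing circle is the circumcircle.
Circumcentre = (-89/34, -27/34), r² = 13505/578.

13505/578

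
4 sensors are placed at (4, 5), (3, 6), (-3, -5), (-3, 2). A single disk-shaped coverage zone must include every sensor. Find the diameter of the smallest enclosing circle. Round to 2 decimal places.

The farthest pair is (3, 6)–(-3, -5) with squared distance 157. The circle on this segment as diameter has centre (0, 0.5) and r² = 157/4 = 39.25.
Check (4, 5): distance² to centre = 36.25 ≤ 39.25, so it lies inside.
All remaining points lie in this disk, and no smaller disk contains both endpoints, so this is the minimum enclosing circle.
Diameter = 2r = 2√(39.25) ≈ 12.53.

12.53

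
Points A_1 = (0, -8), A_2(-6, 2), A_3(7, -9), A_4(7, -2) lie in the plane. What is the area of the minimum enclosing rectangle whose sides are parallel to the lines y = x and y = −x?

156

In coordinates u = x + y, v = x − y the rectangle is axis-aligned; the map (x,y)→(u,v) scales areas by 2.
u-values: -8, -4, -2, 5; range = 5 − (-8) = 13.
v-values: 8, -8, 16, 9; range = 16 − (-8) = 24.
Area = (13 × 24) / 2 = 156.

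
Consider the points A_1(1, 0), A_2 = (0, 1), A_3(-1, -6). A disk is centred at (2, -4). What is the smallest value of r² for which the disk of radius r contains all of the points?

The required radius is the distance from (2, -4) to the farthest point.
Squared distances: 17, 29, 13.
Maximum is 29, attained at A_2.

29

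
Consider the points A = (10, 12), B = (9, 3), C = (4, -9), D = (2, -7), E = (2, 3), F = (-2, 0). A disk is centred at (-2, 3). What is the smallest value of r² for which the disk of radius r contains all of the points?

The required radius is the distance from (-2, 3) to the farthest point.
Squared distances: 225, 121, 180, 116, 16, 9.
Maximum is 225, attained at A.

225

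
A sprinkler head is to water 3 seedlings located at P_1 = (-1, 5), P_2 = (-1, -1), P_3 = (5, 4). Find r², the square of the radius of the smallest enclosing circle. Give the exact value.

Side lengths²: P_1P_2² = 36, P_1P_3² = 37, P_2P_3² = 61.
Since P_2P_3² = 61 < 37 + 36 = 73, the triangle is acute, so the smallest enclosing circle is the circumcircle.
Circumcentre = (19/12, 2), r² = 2257/144.

2257/144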